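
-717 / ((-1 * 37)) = 717 / 37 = 19.38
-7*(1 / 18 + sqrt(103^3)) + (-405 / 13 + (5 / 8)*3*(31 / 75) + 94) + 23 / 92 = 297097 / 4680 -721*sqrt(103) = -7253.87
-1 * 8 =-8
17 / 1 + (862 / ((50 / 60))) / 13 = 6277 / 65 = 96.57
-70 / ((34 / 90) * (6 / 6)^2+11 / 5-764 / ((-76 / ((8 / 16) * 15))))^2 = -0.01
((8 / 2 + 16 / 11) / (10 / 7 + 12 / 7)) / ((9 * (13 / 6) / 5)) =700 / 1573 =0.45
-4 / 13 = -0.31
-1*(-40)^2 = -1600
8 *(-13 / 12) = -8.67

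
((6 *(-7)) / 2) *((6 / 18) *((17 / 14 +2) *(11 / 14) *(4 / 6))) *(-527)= 86955 / 14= 6211.07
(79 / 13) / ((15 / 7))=553 / 195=2.84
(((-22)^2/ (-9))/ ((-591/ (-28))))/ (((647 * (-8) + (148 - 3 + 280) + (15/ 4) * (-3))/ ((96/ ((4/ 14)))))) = 6071296/ 33773877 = 0.18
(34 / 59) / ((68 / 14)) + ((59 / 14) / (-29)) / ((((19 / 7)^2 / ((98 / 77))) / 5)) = -0.01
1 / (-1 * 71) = -1 / 71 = -0.01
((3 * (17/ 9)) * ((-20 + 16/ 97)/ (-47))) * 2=4.78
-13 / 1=-13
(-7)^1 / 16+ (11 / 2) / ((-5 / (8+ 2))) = -183 / 16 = -11.44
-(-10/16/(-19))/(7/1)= -5/1064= -0.00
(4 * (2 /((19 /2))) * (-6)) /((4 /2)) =-48 /19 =-2.53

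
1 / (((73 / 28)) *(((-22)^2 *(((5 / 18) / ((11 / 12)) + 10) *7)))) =0.00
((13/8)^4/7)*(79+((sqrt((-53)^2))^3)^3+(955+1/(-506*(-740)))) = 35288928532709370216148841/10735943680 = 3286988976893493.75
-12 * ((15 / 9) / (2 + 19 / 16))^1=-320 / 51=-6.27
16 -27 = -11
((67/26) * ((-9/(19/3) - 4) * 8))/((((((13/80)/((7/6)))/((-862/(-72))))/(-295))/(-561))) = -45942111492200/28899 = -1589747447.74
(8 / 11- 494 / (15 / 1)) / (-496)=2657 / 40920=0.06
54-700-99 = -745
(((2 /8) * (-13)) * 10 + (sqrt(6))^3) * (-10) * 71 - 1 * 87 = 22988 - 4260 * sqrt(6) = 12553.17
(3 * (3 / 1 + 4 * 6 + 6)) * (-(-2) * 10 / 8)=495 / 2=247.50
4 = 4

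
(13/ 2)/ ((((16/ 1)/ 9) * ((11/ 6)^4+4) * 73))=729/ 222650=0.00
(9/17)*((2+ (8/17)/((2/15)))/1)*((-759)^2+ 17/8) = 1949465295/1156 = 1686388.66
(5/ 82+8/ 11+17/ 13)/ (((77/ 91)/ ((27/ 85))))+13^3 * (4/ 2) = 3706431359/ 843370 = 4394.79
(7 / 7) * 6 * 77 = 462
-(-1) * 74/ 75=74/ 75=0.99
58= 58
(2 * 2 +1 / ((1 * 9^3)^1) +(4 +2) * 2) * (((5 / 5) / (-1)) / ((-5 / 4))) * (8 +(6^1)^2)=410608 / 729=563.25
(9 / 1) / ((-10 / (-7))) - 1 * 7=-7 / 10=-0.70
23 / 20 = 1.15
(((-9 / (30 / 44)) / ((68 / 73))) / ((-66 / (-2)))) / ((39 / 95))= -1.05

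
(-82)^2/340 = 1681/85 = 19.78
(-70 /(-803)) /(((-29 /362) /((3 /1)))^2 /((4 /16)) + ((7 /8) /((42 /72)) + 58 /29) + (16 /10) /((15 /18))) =1031971500 /64196741587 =0.02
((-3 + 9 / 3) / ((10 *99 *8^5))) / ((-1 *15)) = 0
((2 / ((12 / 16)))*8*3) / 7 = 64 / 7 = 9.14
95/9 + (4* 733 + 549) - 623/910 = 4084319/1170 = 3490.87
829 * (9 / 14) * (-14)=-7461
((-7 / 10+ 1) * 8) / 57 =4 / 95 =0.04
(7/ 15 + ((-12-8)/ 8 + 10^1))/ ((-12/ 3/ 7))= -1673/ 120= -13.94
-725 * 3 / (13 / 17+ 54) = -36975 / 931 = -39.72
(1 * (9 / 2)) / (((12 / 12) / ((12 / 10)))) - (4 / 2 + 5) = -8 / 5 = -1.60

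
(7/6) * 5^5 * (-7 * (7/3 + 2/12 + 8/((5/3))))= -2235625/12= -186302.08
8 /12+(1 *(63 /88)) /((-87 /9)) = 4537 /7656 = 0.59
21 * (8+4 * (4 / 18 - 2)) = 56 / 3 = 18.67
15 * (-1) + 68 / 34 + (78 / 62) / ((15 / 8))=-1911 / 155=-12.33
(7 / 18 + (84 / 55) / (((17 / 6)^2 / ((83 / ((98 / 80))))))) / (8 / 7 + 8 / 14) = 5319035 / 686664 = 7.75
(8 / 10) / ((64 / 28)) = 7 / 20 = 0.35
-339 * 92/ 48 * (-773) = 2009027/ 4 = 502256.75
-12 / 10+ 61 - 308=-1241 / 5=-248.20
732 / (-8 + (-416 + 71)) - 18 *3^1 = -19794 / 353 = -56.07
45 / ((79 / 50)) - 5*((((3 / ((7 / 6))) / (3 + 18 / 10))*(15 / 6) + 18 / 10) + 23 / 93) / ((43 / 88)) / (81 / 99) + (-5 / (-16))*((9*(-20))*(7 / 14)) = -6687150439 / 159224184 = -42.00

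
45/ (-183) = -15/ 61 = -0.25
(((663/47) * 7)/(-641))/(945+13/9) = -41769/256621786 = -0.00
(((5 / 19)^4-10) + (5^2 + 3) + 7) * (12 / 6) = 6517300 / 130321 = 50.01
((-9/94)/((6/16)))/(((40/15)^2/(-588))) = 3969/188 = 21.11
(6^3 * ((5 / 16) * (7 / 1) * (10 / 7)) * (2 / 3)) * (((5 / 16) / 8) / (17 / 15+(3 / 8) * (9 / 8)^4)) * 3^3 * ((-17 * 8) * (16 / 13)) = -507617280000 / 11079913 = -45814.19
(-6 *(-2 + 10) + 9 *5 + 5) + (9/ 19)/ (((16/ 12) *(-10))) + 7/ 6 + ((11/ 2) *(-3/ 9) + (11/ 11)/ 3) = 3719/ 2280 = 1.63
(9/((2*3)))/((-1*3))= -1/2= -0.50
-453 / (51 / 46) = -6946 / 17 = -408.59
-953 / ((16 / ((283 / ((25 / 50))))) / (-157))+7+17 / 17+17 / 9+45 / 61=23246212579 / 4392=5292853.50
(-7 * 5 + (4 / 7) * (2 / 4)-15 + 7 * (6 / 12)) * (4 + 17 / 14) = -47231 / 196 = -240.97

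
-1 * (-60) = 60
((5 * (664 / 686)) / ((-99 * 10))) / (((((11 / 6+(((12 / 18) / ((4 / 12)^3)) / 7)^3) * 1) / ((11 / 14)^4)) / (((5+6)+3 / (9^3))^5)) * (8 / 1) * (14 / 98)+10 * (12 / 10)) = -1376001996758408327 / 3377802135712589744283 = -0.00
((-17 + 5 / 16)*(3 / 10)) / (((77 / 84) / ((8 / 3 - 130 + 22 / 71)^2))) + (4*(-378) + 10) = -24847842674 / 277255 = -89620.90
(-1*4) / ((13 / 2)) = -8 / 13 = -0.62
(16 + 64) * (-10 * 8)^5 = -262144000000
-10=-10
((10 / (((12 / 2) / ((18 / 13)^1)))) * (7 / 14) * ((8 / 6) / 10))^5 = 32 / 371293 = 0.00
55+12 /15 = 279 /5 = 55.80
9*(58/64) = 8.16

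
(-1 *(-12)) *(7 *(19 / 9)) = 532 / 3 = 177.33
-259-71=-330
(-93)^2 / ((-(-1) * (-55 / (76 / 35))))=-657324 / 1925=-341.47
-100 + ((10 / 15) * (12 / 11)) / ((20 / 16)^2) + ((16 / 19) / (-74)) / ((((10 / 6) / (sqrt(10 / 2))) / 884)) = -113.03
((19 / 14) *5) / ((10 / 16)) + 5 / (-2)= 117 / 14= 8.36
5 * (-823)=-4115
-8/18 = -4/9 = -0.44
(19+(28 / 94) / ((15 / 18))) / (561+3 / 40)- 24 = -25279312 / 1054821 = -23.97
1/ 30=0.03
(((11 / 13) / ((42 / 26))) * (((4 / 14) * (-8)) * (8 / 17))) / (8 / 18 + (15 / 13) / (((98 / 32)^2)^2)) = -146825952 / 119238391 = -1.23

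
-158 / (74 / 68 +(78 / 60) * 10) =-11.22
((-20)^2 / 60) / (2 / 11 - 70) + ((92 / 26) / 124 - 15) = -3497461 / 232128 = -15.07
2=2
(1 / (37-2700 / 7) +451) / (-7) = -1100884 / 17087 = -64.43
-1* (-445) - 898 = -453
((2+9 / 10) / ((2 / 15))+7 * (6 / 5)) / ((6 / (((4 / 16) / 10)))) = 201 / 1600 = 0.13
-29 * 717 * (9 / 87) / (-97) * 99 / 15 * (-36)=-2555388 / 485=-5268.84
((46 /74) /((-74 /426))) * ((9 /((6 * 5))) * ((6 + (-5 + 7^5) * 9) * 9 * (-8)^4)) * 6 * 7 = -1720565330706432 /6845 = -251360895647.40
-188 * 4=-752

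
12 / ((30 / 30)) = 12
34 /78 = 17 /39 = 0.44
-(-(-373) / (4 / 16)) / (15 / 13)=-1293.07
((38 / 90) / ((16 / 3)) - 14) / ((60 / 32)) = -7.42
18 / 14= 9 / 7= 1.29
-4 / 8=-1 / 2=-0.50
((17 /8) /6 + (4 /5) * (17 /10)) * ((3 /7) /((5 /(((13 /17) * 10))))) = 1573 /1400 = 1.12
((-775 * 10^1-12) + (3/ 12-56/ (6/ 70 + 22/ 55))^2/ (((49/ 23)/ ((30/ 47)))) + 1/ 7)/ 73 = -276911223/ 5324536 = -52.01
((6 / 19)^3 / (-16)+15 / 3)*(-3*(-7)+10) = 2125453 / 13718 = 154.94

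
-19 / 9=-2.11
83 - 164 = -81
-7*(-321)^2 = -721287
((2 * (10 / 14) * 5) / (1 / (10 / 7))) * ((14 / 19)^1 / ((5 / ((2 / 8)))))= 50 / 133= 0.38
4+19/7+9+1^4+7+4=27.71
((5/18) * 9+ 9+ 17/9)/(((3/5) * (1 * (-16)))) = -1.39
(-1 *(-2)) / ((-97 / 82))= -164 / 97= -1.69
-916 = -916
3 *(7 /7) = 3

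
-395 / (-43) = 395 / 43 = 9.19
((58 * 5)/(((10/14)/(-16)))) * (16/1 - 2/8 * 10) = -87696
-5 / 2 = -2.50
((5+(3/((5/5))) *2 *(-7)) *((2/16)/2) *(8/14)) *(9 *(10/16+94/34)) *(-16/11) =153513/2618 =58.64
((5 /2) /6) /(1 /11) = 4.58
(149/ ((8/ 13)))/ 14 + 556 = 64209/ 112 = 573.29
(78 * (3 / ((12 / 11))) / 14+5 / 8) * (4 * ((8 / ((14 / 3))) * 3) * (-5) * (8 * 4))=-2571840 / 49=-52486.53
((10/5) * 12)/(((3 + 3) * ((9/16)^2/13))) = 13312/81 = 164.35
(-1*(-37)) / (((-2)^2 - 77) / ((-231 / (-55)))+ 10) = -777 / 155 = -5.01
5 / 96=0.05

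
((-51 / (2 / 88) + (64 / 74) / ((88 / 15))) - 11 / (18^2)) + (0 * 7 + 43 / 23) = -6799956743 / 3032964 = -2242.02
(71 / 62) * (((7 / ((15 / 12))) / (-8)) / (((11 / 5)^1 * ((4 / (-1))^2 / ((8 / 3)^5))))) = -3.07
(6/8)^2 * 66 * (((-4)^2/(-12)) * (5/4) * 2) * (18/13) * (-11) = 49005/26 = 1884.81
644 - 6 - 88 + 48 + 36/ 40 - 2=5969/ 10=596.90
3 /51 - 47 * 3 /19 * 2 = -4775 /323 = -14.78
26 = 26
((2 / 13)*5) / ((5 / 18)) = 36 / 13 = 2.77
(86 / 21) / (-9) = -86 / 189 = -0.46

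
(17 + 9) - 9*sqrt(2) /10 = 26 - 9*sqrt(2) /10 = 24.73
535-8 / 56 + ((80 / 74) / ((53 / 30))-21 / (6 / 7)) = 14028145 / 27454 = 510.97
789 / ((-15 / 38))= -9994 / 5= -1998.80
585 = 585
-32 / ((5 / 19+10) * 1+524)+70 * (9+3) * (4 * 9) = 306965632 / 10151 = 30239.94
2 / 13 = 0.15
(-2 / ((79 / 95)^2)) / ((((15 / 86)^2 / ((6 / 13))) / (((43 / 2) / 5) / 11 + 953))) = -560012591176 / 13386945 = -41832.74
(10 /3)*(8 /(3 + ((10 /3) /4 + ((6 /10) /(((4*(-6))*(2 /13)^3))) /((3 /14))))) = -12800 /13539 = -0.95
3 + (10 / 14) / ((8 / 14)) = 4.25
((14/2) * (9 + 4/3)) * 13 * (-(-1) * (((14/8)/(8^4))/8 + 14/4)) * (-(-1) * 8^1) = 1294159139/49152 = 26329.74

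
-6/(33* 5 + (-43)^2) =-3/1007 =-0.00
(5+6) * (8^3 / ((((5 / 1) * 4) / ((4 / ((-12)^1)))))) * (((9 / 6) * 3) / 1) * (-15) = 6336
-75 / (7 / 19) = -1425 / 7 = -203.57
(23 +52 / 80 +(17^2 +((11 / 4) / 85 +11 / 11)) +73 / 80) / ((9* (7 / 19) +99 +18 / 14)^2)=0.03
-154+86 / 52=-3961 / 26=-152.35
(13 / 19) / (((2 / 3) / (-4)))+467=8795 / 19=462.89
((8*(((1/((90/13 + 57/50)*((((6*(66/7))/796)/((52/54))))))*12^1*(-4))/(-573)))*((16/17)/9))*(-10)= -482134016000/409390647039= -1.18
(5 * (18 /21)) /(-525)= -2 /245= -0.01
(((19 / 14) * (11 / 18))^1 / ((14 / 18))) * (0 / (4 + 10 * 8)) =0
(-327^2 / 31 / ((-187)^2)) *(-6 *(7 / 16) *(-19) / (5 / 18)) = -17.71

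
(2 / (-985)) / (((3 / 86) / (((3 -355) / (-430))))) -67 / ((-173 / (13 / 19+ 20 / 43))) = 830035511 / 2088313275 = 0.40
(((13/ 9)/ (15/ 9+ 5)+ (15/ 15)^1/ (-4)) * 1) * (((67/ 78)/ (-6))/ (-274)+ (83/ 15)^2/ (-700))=8081831/ 5610150000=0.00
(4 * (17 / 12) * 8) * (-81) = -3672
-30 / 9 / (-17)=10 / 51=0.20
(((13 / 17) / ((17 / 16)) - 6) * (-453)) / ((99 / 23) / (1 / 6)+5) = 15899394 / 204901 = 77.60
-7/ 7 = -1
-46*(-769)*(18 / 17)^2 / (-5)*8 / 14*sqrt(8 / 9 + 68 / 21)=-30563136*sqrt(455) / 70805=-9207.46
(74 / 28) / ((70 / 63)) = 333 / 140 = 2.38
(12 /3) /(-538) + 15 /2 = 4031 /538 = 7.49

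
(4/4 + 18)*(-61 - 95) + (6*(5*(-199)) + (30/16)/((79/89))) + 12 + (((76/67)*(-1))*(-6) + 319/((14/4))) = -2614893245/296408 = -8821.94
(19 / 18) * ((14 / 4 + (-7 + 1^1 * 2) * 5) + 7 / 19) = -803 / 36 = -22.31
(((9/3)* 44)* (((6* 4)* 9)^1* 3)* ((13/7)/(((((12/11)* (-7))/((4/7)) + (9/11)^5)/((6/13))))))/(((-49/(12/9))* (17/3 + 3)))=27551316672/1555580117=17.71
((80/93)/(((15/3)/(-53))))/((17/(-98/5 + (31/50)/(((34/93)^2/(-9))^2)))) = -9885891272843/6602335050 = -1497.33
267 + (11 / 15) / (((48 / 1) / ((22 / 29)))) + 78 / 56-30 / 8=19340947 / 73080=264.65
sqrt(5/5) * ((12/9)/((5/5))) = 4/3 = 1.33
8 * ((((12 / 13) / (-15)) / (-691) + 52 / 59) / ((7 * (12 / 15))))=1.26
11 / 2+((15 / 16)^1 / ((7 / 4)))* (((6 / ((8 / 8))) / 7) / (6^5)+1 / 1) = 511061 / 84672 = 6.04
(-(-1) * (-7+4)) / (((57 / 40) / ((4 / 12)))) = -40 / 57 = -0.70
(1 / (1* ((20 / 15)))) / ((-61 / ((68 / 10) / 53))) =-51 / 32330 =-0.00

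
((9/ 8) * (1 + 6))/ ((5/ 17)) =1071/ 40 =26.78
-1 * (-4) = 4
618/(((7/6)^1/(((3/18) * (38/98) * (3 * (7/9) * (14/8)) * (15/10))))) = 5871/28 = 209.68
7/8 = 0.88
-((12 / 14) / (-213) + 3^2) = -9.00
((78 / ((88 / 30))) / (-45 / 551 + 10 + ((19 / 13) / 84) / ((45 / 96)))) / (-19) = -69471675 / 494184394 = -0.14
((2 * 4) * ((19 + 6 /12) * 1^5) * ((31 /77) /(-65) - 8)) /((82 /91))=-1386.05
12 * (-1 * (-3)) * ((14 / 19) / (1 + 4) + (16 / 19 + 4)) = 17064 / 95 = 179.62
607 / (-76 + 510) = 1.40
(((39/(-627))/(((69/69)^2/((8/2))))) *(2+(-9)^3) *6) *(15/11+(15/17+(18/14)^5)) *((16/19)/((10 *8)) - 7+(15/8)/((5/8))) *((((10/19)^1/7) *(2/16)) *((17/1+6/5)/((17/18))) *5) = -91030959537832548/4031198799397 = -22581.61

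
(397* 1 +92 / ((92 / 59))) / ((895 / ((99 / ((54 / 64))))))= 53504 / 895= 59.78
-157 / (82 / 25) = -3925 / 82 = -47.87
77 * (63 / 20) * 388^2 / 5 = 182572236 / 25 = 7302889.44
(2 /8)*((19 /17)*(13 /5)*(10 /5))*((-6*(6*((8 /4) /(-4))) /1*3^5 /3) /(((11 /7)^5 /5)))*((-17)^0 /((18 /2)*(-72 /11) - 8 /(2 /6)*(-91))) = 1008772947 /1939405424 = 0.52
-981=-981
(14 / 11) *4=56 / 11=5.09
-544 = -544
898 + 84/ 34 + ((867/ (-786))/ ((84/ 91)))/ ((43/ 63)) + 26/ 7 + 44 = 5075362633/ 5362616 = 946.43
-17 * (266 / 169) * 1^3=-4522 / 169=-26.76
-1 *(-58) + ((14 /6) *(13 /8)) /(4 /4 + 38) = 4183 /72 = 58.10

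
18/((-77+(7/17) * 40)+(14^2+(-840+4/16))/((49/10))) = -29988/319717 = -0.09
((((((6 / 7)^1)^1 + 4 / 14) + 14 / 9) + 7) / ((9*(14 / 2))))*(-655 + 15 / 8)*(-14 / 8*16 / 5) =563.05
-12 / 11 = -1.09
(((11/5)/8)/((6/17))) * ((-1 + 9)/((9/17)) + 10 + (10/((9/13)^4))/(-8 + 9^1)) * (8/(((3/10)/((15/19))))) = 421090340/373977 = 1125.98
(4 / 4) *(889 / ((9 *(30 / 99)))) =9779 / 30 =325.97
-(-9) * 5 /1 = 45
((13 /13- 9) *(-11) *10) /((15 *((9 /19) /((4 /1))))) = 495.41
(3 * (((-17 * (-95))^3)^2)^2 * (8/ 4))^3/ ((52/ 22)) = 37070410963999549416561217828456072895269909496240554443306872845356773222959536745597782603988889604806900024414062500/ 13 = 2851570074153811493581632000000000000000000000000000000000000000000000000000000000000000000000000000000000000000000000.00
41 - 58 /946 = 19364 /473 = 40.94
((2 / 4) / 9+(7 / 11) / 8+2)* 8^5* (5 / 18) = 17315840 / 891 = 19434.16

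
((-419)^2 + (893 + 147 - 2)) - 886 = 175713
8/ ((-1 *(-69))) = 0.12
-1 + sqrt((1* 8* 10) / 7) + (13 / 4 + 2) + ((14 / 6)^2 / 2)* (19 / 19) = 4* sqrt(35) / 7 + 251 / 36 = 10.35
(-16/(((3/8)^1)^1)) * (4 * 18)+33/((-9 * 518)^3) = -103756846620683/33775015176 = -3072.00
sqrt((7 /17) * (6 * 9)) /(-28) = -3 * sqrt(714) /476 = -0.17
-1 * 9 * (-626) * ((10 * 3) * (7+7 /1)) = 2366280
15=15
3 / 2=1.50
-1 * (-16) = 16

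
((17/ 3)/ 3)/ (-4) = -17/ 36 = -0.47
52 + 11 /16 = 843 /16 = 52.69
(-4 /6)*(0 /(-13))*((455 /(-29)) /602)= 0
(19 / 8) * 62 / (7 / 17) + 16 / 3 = 30487 / 84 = 362.94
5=5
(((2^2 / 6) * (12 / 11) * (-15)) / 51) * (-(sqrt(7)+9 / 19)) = 360 / 3553+40 * sqrt(7) / 187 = 0.67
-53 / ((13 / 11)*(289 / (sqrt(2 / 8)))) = -583 / 7514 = -0.08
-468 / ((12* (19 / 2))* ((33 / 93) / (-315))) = 761670 / 209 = 3644.35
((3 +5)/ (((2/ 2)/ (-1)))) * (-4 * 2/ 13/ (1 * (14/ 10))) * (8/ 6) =1280/ 273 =4.69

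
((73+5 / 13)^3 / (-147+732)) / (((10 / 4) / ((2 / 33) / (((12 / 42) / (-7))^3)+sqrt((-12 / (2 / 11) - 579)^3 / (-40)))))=-1891644858684 / 7854275+6222463092 * sqrt(258) / 142805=459045.65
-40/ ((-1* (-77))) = -40/ 77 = -0.52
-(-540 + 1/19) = 10259/19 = 539.95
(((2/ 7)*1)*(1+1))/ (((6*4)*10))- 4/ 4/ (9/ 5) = -697/ 1260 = -0.55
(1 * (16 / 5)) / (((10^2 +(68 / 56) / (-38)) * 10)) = 4256 / 1329575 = 0.00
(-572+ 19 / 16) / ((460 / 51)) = -465783 / 7360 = -63.29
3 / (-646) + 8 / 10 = 2569 / 3230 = 0.80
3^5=243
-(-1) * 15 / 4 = 15 / 4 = 3.75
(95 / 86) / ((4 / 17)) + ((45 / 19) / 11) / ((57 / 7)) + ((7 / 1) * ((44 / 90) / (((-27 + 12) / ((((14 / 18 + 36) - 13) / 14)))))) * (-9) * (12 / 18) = 19491043117 / 2766198600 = 7.05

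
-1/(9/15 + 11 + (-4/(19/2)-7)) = -95/397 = -0.24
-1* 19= -19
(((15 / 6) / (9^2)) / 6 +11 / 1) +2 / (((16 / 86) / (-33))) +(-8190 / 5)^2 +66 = 651912200 / 243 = 2682766.26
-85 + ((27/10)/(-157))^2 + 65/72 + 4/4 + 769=30432284747/44368200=685.90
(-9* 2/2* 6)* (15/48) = -135/8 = -16.88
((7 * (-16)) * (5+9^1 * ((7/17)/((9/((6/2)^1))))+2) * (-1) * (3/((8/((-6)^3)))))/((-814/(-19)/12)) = -144789120/6919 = -20926.31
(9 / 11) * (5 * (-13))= -585 / 11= -53.18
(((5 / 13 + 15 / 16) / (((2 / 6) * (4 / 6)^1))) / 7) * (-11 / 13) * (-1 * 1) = 27225 / 37856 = 0.72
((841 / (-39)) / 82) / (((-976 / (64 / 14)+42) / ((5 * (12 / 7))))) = 16820 / 1279733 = 0.01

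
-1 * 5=-5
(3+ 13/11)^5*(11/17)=827.50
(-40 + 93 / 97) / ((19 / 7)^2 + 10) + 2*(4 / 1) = 474813 / 82547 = 5.75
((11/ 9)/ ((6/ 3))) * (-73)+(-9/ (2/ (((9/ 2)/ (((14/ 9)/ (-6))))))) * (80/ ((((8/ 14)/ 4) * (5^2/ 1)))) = 1704.99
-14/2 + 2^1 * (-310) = -627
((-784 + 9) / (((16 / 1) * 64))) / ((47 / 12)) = -2325 / 12032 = -0.19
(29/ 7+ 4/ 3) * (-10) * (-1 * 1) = 1150/ 21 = 54.76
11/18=0.61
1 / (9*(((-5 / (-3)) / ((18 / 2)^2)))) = 27 / 5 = 5.40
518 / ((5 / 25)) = 2590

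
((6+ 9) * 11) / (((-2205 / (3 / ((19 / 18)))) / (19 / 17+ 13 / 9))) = -176 / 323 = -0.54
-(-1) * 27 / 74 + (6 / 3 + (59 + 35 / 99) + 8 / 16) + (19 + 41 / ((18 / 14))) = 138104 / 1221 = 113.11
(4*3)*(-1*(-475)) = 5700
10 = 10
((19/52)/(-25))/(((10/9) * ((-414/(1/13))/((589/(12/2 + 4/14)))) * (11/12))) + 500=470327235011/940654000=500.00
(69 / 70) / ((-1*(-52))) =69 / 3640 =0.02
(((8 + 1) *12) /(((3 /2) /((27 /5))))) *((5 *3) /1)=5832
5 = 5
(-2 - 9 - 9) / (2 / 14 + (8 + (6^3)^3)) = -140 / 70543929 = -0.00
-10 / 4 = -5 / 2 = -2.50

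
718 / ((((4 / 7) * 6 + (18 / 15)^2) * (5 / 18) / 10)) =376950 / 71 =5309.15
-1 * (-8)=8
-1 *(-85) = 85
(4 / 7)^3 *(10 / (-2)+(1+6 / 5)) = -128 / 245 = -0.52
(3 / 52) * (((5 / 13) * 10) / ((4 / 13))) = 75 / 104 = 0.72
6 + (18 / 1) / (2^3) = 33 / 4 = 8.25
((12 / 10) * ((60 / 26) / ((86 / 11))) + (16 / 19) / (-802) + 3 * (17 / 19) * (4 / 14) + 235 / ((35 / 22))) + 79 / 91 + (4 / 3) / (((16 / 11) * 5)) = 268114082917 / 1788788820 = 149.89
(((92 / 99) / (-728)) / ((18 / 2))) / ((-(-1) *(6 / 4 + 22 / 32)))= -184 / 2837835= -0.00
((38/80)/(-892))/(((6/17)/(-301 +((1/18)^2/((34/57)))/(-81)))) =1701013969/3745543680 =0.45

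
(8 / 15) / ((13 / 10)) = 16 / 39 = 0.41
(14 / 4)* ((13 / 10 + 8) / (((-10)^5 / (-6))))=1953 / 1000000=0.00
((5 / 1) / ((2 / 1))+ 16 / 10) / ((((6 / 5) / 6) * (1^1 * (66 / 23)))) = 943 / 132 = 7.14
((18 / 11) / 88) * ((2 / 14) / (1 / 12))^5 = 559872 / 2033647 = 0.28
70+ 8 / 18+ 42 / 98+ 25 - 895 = -50345 / 63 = -799.13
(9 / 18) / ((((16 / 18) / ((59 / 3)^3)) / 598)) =61408321 / 24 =2558680.04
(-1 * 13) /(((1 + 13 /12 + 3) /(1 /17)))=-156 /1037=-0.15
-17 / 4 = -4.25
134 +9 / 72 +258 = 3137 / 8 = 392.12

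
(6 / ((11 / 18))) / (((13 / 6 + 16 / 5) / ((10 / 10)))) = 3240 / 1771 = 1.83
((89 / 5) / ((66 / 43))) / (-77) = -3827 / 25410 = -0.15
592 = 592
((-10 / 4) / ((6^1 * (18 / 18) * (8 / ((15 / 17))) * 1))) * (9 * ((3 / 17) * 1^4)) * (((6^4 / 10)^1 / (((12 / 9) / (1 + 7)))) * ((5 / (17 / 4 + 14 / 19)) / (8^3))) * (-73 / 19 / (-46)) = -11973825 / 1289837056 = -0.01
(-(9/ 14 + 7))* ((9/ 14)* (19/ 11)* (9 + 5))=-118.81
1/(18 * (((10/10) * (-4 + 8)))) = 1/72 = 0.01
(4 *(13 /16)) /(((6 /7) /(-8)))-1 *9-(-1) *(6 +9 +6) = -55 /3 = -18.33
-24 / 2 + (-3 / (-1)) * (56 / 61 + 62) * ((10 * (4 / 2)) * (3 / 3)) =229548 / 61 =3763.08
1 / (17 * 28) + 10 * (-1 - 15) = -76159 / 476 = -160.00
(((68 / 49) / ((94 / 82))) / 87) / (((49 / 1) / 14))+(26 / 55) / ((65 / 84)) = 237157936 / 385694925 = 0.61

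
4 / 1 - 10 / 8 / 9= 139 / 36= 3.86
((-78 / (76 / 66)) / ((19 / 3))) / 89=-3861 / 32129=-0.12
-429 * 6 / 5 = -2574 / 5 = -514.80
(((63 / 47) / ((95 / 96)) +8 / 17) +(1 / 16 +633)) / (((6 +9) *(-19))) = -771058321 / 346126800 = -2.23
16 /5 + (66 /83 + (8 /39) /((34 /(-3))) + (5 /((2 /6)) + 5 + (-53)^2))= 259826493 /91715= 2832.98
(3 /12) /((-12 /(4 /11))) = -1 /132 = -0.01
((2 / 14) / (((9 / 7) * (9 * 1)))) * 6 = 0.07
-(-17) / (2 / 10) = 85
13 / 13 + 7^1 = 8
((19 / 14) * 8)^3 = 438976 / 343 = 1279.81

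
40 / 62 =20 / 31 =0.65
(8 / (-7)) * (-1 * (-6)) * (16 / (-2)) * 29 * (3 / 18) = 265.14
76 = 76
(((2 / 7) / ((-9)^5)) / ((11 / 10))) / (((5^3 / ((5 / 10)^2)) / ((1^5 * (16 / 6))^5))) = -32768 / 27621645975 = -0.00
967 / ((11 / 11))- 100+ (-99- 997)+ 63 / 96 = -7307 / 32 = -228.34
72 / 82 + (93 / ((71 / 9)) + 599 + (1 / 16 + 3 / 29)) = 826404915 / 1350704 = 611.83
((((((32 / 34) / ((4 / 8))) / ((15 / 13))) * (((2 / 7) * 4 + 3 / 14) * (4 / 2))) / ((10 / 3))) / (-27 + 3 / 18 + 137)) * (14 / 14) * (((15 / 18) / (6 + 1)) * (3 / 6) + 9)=1503736 / 13765325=0.11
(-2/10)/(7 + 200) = -1/1035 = -0.00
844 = 844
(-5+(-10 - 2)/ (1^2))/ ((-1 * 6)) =17/ 6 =2.83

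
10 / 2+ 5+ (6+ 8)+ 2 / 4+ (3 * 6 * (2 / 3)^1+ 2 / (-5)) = 361 / 10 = 36.10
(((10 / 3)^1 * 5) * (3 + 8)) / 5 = 110 / 3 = 36.67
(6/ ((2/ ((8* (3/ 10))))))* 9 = 64.80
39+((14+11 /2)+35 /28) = 239 /4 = 59.75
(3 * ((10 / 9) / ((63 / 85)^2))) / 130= 7225 / 154791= 0.05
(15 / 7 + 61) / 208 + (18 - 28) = -543 / 56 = -9.70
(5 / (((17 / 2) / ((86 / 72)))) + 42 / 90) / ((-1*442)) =-1789 / 676260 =-0.00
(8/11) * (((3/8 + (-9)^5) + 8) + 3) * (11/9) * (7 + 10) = -8029117/9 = -892124.11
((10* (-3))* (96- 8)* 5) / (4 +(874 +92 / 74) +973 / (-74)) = -976800 / 64091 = -15.24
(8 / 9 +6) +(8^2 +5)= 683 / 9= 75.89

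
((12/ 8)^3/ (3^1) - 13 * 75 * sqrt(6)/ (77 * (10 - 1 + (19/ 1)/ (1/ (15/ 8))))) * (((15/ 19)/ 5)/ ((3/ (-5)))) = -45/ 152 + 13000 * sqrt(6)/ 174097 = -0.11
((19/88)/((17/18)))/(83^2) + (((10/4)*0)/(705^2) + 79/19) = 407088037/97906468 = 4.16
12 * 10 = 120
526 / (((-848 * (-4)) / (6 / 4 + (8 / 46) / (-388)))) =1759733 / 7567552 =0.23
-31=-31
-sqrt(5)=-2.24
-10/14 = -5/7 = -0.71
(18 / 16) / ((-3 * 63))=-0.01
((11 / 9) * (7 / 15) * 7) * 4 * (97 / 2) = 104566 / 135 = 774.56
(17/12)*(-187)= -3179/12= -264.92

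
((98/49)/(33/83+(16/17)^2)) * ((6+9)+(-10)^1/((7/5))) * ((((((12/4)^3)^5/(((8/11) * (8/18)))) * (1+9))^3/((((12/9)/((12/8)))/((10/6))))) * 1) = 1418181900915501993789375563323591875/706134016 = 2008374995088045714242119000.00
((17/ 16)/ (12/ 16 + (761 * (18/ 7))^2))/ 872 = 0.00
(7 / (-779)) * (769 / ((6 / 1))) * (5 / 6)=-26915 / 28044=-0.96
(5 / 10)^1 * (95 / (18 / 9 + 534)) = 95 / 1072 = 0.09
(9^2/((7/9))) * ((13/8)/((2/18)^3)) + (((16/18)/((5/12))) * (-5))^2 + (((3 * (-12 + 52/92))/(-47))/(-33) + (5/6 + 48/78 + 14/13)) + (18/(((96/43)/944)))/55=48157974104507/389549160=123624.90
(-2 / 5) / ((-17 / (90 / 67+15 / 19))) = 1086 / 21641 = 0.05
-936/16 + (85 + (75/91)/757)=3651161/137774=26.50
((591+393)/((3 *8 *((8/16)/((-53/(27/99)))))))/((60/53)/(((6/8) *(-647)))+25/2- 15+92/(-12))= 3278631092/2092231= 1567.05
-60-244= -304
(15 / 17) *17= 15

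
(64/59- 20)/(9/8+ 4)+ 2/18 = -77933/21771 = -3.58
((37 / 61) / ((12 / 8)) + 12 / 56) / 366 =0.00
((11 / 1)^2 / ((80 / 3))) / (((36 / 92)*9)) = 2783 / 2160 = 1.29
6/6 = 1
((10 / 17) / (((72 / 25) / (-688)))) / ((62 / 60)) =-215000 / 1581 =-135.99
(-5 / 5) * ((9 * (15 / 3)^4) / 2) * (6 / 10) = -3375 / 2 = -1687.50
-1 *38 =-38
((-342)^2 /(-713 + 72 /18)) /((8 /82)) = -1198881 /709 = -1690.95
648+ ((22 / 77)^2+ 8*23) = 40772 / 49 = 832.08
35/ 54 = 0.65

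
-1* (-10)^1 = 10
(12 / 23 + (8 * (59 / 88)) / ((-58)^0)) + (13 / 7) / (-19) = 194748 / 33649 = 5.79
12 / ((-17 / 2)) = -24 / 17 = -1.41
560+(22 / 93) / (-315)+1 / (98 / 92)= 115028756 / 205065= 560.94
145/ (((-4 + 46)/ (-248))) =-17980/ 21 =-856.19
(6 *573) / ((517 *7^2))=3438 / 25333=0.14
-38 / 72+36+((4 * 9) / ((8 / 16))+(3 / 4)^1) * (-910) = -2382013 / 36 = -66167.03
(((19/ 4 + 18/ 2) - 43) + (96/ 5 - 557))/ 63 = -11341/ 1260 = -9.00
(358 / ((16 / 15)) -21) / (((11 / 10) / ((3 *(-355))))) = -13403025 / 44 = -304614.20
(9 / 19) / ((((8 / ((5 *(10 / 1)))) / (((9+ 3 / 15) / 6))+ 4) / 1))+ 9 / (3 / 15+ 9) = 225585 / 206264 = 1.09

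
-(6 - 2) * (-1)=4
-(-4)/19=4/19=0.21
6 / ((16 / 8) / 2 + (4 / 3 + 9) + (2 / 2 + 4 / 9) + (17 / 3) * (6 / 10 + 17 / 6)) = 180 / 967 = 0.19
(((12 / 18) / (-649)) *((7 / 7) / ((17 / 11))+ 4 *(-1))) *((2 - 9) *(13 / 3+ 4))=-6650 / 33099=-0.20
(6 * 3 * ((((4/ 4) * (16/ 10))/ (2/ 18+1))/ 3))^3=644.97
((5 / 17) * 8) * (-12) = -480 / 17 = -28.24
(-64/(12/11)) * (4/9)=-704/27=-26.07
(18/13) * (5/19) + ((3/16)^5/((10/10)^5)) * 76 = 24733359/64749568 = 0.38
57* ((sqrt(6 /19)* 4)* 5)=60* sqrt(114)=640.62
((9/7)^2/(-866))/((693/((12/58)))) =-27/47377561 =-0.00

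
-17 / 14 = -1.21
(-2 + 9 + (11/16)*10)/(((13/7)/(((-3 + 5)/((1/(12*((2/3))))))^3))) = 397824/13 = 30601.85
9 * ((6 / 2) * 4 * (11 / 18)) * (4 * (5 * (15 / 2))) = 9900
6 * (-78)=-468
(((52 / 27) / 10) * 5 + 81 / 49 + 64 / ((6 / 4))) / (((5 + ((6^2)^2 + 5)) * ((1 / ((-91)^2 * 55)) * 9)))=556854155 / 317358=1754.66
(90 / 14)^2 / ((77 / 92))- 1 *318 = -1013514 / 3773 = -268.62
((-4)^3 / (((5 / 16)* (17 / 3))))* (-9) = 27648 / 85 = 325.27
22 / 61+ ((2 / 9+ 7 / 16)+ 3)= 35315 / 8784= 4.02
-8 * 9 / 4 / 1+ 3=-15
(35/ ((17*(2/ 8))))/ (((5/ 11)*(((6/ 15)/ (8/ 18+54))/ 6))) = 754600/ 51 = 14796.08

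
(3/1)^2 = 9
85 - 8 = 77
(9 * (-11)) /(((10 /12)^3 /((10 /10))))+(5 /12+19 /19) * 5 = -245983 /1500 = -163.99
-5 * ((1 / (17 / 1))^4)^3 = -5 / 582622237229761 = -0.00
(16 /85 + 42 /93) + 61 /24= 201199 /63240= 3.18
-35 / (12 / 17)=-595 / 12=-49.58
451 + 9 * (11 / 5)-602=-656 / 5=-131.20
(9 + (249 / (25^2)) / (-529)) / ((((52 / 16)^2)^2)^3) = 49918525833216 / 7702929393620280625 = 0.00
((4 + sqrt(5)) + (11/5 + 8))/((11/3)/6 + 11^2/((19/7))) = 342 * sqrt(5)/15455 + 24282/77275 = 0.36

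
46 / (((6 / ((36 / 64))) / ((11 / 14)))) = 759 / 224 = 3.39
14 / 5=2.80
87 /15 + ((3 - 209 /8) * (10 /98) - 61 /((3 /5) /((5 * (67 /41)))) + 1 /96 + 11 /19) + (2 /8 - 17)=-5151016967 /6107360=-843.41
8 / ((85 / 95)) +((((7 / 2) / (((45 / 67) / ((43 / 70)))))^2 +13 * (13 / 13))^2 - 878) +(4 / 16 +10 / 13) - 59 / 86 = -2046907509868892737 / 6234918300000000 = -328.30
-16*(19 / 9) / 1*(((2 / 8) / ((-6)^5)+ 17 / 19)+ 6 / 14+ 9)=-42705659 / 122472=-348.70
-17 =-17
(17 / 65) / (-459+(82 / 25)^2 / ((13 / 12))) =-2125 / 3648687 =-0.00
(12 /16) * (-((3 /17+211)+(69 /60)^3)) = -159.52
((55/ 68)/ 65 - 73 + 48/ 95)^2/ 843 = 12350778655323/ 1981791952400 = 6.23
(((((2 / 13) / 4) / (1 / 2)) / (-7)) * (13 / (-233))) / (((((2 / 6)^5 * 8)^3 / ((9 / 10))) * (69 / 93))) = 4003345053 / 192066560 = 20.84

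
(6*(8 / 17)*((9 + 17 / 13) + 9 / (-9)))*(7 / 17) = 40656 / 3757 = 10.82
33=33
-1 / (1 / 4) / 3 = -4 / 3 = -1.33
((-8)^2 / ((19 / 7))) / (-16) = -28 / 19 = -1.47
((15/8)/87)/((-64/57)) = -285/14848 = -0.02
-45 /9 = -5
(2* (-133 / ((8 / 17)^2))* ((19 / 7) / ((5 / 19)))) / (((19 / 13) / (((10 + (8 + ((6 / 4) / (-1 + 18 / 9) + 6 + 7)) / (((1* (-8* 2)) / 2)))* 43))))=-1341357953 / 512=-2619839.75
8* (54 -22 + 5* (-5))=56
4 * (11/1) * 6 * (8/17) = 2112/17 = 124.24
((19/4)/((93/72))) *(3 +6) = 1026/31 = 33.10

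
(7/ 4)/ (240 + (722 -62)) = 0.00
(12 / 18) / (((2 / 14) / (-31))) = -434 / 3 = -144.67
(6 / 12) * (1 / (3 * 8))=1 / 48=0.02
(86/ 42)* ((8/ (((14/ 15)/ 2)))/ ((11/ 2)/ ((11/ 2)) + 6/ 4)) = 688/ 49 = 14.04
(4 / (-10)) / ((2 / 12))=-12 / 5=-2.40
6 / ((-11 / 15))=-90 / 11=-8.18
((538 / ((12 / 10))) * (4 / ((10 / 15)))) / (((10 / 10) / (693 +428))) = 3015490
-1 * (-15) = 15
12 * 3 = 36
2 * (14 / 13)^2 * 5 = 1960 / 169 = 11.60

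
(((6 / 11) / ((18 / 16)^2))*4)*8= 4096 / 297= 13.79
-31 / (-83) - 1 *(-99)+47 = 12149 / 83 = 146.37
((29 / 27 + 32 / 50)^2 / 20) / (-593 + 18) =-1338649 / 5239687500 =-0.00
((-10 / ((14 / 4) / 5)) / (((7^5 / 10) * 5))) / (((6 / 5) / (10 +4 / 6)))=-16000 / 1058841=-0.02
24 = 24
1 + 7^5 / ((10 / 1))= 16817 / 10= 1681.70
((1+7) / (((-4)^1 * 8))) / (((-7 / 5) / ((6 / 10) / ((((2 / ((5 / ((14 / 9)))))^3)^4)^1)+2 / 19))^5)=940605953155278813506502093002420228550946526532459035408260091354480995564600620452179549018590626973615625 / 112408739198390594477578735916844300696390882993009240882000674793085026304930896098394348005097472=8367729767.84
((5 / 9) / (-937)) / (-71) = 5 / 598743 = 0.00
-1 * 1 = -1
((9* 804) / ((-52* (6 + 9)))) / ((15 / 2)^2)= -268 / 1625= -0.16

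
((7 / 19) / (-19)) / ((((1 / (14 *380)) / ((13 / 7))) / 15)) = -54600 / 19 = -2873.68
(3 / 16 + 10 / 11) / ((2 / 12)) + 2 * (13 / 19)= 13289 / 1672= 7.95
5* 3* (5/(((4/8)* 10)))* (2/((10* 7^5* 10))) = 3/168070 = 0.00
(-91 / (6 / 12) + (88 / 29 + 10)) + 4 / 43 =-210584 / 1247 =-168.87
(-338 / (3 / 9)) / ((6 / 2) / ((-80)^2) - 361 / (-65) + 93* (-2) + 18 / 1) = 84364800 / 13515481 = 6.24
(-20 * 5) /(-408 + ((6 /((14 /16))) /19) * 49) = 475 /1854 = 0.26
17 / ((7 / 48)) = 816 / 7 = 116.57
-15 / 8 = -1.88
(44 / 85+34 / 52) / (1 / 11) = 28479 / 2210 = 12.89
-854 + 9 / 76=-64895 / 76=-853.88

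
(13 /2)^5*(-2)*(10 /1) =-1856465 /8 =-232058.12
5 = 5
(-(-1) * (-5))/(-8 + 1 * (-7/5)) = 25/47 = 0.53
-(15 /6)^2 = -25 /4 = -6.25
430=430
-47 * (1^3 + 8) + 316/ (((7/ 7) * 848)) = -89597/ 212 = -422.63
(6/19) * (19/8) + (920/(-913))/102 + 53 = 10009205/186252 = 53.74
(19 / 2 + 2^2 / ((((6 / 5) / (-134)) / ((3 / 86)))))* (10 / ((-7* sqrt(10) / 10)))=2615* sqrt(10) / 301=27.47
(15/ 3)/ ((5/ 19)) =19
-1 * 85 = -85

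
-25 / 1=-25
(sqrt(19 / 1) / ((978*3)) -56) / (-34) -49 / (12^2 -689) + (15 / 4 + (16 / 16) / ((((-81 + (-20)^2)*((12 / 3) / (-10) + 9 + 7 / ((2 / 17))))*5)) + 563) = 4576818915473 / 8050877340 -sqrt(19) / 99756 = 568.49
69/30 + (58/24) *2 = 107/15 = 7.13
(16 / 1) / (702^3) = 2 / 43243551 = 0.00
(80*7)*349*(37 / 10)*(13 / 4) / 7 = 335738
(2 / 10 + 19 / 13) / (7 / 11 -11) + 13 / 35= 0.21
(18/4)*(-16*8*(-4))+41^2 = 3985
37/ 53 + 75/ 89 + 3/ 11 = 94099/ 51887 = 1.81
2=2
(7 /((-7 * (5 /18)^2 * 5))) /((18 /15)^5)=-25 /24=-1.04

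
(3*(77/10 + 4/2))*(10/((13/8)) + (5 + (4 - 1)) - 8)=2328/13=179.08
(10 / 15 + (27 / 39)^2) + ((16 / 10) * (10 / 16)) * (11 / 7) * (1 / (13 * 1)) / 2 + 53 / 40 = 359357 / 141960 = 2.53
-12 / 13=-0.92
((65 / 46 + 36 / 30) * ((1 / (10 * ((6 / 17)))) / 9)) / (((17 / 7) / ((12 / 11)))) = 4207 / 113850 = 0.04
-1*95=-95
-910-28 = -938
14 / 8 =7 / 4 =1.75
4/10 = 2/5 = 0.40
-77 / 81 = -0.95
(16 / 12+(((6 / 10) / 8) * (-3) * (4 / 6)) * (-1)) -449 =-447.52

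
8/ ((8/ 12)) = 12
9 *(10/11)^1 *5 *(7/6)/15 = 35/11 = 3.18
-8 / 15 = -0.53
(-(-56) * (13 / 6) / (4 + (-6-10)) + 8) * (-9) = 19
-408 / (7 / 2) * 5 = -4080 / 7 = -582.86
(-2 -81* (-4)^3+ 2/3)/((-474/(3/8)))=-3887/948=-4.10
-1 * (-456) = 456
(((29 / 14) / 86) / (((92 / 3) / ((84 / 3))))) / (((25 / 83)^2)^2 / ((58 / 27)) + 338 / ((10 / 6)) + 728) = 0.00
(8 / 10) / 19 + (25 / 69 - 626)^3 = -7642572557287819 / 31208355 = -244888670.27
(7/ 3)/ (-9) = -7/ 27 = -0.26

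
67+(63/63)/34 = 2279/34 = 67.03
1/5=0.20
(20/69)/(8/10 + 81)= 100/28221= 0.00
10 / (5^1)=2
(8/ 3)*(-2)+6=2/ 3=0.67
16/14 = 8/7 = 1.14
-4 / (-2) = 2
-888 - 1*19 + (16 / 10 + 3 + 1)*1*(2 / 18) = -40787 / 45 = -906.38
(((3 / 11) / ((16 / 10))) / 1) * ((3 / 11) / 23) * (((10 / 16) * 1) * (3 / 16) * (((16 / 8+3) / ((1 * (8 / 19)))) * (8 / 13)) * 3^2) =577125 / 37047296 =0.02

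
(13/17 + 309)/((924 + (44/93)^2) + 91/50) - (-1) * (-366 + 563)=1343443471691/6807950203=197.33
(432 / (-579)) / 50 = -72 / 4825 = -0.01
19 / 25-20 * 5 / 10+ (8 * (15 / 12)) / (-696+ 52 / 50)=-2009822 / 217175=-9.25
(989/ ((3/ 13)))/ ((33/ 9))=12857/ 11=1168.82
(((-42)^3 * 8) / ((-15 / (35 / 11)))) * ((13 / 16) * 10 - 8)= 172872 / 11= 15715.64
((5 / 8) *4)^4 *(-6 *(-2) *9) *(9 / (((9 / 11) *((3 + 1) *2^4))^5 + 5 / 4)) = 0.00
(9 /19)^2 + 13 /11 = 5584 /3971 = 1.41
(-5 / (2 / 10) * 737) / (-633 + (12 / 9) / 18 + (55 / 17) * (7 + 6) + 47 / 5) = 42285375 / 1334467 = 31.69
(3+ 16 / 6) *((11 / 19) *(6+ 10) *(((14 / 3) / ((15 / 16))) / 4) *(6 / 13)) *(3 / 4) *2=167552 / 3705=45.22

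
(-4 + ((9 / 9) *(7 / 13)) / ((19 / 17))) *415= -360635 / 247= -1460.06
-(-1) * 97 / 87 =97 / 87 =1.11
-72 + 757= 685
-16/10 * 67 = -536/5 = -107.20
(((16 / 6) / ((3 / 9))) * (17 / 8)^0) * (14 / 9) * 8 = 896 / 9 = 99.56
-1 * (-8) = 8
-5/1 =-5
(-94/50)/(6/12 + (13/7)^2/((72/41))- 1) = -165816/129125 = -1.28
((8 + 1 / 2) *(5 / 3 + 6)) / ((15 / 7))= 2737 / 90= 30.41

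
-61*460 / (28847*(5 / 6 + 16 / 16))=-168360 / 317317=-0.53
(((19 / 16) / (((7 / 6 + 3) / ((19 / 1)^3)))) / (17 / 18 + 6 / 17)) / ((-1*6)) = -19939113 / 79400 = -251.12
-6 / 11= -0.55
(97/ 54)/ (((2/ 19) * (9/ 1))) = 1843/ 972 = 1.90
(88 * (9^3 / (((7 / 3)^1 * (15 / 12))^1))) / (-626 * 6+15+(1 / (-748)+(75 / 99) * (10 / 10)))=-1727485056 / 293758745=-5.88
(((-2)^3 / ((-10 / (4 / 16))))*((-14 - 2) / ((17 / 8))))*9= -1152 / 85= -13.55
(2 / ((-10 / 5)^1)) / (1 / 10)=-10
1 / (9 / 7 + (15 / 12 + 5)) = 28 / 211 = 0.13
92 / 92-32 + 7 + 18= -6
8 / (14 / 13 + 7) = 0.99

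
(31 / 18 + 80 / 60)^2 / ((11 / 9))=275 / 36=7.64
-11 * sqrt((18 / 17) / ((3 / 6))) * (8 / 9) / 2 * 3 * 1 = -88 * sqrt(17) / 17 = -21.34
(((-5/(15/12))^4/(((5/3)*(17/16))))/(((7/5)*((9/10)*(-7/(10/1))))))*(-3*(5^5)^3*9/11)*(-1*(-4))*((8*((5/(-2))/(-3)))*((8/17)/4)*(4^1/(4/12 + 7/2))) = 144000000000000000000/3582733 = 40192780204385.87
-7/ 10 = -0.70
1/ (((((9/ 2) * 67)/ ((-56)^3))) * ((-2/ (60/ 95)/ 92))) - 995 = 60826783/ 3819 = 15927.41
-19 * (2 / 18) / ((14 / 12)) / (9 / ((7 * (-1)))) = 38 / 27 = 1.41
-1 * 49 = -49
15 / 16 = 0.94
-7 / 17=-0.41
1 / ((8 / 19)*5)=19 / 40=0.48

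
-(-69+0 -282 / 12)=185 / 2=92.50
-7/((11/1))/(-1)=7/11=0.64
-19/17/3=-19/51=-0.37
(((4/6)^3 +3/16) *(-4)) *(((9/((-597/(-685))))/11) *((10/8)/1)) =-65075/28656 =-2.27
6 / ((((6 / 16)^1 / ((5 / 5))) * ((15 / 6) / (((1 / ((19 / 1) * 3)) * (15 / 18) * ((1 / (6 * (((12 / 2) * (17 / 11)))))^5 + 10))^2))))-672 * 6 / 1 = -108623112776032190412222938572577731 / 26941170181694120568890170933248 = -4031.86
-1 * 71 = -71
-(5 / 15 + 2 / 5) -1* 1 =-26 / 15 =-1.73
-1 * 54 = -54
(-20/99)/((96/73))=-365/2376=-0.15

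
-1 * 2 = -2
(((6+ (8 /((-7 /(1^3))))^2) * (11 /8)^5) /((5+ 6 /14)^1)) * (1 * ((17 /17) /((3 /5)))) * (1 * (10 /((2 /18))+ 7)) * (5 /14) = 69908212825 /183042048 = 381.92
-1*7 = -7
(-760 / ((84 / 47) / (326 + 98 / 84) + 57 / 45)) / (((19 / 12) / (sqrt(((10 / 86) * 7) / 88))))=-166069800 * sqrt(33110) / 832725487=-36.29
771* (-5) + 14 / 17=-65521 / 17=-3854.18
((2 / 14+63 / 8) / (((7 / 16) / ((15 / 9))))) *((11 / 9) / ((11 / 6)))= 8980 / 441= 20.36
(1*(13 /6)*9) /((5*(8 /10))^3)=39 /128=0.30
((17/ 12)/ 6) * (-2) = -17/ 36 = -0.47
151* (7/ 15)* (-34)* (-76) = 2731288/ 15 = 182085.87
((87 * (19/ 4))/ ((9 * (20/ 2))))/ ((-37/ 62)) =-17081/ 2220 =-7.69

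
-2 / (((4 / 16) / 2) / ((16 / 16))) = -16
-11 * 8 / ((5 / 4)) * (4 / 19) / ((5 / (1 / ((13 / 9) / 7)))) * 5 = -88704 / 1235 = -71.83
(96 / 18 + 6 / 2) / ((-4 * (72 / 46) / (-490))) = 140875 / 216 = 652.20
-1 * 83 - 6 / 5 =-421 / 5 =-84.20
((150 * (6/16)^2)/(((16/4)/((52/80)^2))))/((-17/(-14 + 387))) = -1701999/34816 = -48.89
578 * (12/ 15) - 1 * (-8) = 2352/ 5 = 470.40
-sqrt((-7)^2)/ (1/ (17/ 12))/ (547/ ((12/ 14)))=-17/ 1094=-0.02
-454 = -454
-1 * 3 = -3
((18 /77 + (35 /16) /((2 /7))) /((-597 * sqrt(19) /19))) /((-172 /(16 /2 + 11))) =369379 * sqrt(19) /253013376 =0.01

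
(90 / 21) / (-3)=-1.43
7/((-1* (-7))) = 1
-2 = -2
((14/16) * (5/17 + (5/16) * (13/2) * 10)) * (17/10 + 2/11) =1624329/47872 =33.93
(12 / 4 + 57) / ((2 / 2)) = 60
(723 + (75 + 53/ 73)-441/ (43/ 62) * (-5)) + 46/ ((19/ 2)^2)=4508395767/ 1133179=3978.54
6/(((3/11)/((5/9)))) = 110/9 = 12.22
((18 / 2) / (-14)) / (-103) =9 / 1442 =0.01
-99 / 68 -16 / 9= -1979 / 612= -3.23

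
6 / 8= 0.75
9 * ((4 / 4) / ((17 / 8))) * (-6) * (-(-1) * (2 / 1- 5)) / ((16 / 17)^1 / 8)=648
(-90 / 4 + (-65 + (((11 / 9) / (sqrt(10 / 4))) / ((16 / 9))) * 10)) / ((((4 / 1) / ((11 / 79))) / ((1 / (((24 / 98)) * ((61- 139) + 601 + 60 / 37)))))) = -498575 / 21030432 + 31339 * sqrt(10) / 84121728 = -0.02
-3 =-3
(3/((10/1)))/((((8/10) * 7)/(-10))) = -15/28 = -0.54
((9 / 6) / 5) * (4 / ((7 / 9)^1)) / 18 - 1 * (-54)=1893 / 35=54.09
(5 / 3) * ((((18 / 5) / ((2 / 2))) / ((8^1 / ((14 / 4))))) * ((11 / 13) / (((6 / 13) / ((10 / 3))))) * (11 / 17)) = 4235 / 408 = 10.38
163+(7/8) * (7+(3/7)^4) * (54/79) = 4530805/27097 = 167.21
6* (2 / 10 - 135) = -4044 / 5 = -808.80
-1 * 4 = -4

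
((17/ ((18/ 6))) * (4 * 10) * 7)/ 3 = 4760/ 9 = 528.89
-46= -46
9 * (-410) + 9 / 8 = -29511 / 8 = -3688.88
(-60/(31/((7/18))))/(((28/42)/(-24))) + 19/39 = 33349/1209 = 27.58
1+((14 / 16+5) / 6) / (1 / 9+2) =445 / 304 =1.46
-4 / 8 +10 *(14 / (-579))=-859 / 1158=-0.74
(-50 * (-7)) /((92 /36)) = 3150 /23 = 136.96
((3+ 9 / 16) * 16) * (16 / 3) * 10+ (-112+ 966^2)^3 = 812281146966952224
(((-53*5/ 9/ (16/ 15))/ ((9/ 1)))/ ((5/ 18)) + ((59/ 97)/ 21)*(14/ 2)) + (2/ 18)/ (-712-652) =-25813553/ 2381544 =-10.84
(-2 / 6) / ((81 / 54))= -2 / 9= -0.22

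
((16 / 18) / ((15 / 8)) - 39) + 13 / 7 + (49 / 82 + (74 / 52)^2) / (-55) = -36.72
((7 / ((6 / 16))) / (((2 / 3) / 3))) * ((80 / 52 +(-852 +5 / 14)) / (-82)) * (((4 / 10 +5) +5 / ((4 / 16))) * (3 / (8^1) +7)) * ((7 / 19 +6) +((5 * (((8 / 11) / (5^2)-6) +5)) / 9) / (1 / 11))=35938593477 / 506350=70975.79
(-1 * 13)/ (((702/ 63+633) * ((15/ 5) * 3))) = -91/ 40581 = -0.00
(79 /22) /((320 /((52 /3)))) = 0.19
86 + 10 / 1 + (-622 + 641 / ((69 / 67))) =6653 / 69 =96.42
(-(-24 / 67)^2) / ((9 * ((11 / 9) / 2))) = -1152 / 49379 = -0.02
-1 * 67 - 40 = -107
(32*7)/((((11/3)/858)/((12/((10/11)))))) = 3459456/5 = 691891.20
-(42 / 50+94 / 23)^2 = -24.27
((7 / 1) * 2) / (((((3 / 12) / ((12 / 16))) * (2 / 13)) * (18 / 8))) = 364 / 3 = 121.33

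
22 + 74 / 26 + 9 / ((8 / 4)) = 763 / 26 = 29.35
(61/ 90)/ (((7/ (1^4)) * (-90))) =-61/ 56700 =-0.00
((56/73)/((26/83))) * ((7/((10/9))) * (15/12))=36603/1898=19.29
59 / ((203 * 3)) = 0.10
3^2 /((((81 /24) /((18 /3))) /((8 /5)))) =128 /5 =25.60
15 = 15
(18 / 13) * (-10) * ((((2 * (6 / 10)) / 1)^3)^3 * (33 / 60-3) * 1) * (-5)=-4444263936 / 5078125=-875.18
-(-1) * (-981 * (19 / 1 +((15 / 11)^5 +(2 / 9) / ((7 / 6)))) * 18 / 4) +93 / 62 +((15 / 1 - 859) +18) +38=-106317.76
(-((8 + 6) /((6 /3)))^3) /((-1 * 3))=343 /3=114.33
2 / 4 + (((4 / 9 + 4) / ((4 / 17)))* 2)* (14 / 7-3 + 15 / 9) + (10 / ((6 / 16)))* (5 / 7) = 16909 / 378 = 44.73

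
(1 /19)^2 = 1 /361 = 0.00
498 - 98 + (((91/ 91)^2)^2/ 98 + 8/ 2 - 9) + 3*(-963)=-244411/ 98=-2493.99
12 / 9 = 4 / 3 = 1.33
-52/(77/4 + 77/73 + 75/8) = -30368/17333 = -1.75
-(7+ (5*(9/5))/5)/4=-11/5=-2.20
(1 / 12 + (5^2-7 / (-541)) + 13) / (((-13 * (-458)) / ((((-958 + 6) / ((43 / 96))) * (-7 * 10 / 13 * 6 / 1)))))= 395555314560 / 900301363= 439.36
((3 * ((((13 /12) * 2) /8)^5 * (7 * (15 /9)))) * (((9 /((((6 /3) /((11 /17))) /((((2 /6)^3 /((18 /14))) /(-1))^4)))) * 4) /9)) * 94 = 16131230950835 /3775897628975038464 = 0.00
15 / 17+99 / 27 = 232 / 51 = 4.55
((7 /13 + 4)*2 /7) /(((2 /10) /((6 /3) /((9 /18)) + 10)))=1180 /13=90.77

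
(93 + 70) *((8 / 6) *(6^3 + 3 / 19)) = 892588 / 19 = 46978.32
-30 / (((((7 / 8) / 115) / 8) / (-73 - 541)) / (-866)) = -117404659200 / 7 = -16772094171.43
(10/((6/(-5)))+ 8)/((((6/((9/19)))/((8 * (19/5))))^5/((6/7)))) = -22.75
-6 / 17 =-0.35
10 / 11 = 0.91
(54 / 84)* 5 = 45 / 14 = 3.21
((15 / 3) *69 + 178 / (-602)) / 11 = 103756 / 3311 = 31.34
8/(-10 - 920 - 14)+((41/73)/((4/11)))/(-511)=-101215/8803508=-0.01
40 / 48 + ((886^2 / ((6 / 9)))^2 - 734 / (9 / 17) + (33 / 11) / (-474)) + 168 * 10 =985795897554902 / 711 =1386492120330.38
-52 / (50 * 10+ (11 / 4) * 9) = -208 / 2099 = -0.10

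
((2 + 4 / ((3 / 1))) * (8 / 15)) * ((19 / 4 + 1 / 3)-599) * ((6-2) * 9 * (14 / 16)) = -99778 / 3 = -33259.33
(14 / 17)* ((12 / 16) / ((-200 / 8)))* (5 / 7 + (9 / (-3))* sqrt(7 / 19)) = -3 / 170 + 63* sqrt(133) / 16150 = 0.03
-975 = -975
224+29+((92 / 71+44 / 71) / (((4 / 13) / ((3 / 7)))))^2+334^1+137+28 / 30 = 2712350006 / 3705135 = 732.05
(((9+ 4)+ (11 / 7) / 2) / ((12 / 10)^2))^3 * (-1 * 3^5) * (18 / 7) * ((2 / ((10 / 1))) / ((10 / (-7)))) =13479481875 / 175616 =76755.43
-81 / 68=-1.19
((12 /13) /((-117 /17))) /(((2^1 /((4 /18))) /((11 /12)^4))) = -248897 /23654592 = -0.01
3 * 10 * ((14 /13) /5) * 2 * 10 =129.23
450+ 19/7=3169/7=452.71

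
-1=-1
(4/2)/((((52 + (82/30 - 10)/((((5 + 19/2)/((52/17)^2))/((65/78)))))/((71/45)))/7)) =4165357/9068930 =0.46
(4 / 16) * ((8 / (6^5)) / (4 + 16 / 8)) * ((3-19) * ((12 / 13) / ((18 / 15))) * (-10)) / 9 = 50 / 85293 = 0.00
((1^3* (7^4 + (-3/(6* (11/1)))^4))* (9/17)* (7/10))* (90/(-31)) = -318908388519/123452912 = -2583.24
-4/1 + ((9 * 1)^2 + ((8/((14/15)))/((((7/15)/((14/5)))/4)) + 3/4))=7937/28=283.46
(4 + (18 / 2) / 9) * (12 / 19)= 60 / 19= 3.16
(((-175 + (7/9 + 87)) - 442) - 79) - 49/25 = -137291/225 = -610.18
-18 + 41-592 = -569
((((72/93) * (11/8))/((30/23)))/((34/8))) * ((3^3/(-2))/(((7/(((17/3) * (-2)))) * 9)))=506/1085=0.47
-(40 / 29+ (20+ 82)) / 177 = -2998 / 5133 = -0.58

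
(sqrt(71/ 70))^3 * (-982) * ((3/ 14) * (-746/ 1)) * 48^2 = 44938896768 * sqrt(4970)/ 8575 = 369459188.60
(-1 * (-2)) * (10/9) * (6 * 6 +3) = 260/3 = 86.67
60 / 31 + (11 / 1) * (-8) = -2668 / 31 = -86.06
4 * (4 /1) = 16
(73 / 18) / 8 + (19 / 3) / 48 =23 / 36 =0.64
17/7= 2.43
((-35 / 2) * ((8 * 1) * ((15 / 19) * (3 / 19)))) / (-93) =2100 / 11191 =0.19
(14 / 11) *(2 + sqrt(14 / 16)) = 7 *sqrt(14) / 22 + 28 / 11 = 3.74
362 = 362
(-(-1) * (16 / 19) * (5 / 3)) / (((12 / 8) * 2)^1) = 80 / 171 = 0.47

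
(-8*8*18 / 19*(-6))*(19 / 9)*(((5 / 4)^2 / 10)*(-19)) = -2280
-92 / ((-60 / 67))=1541 / 15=102.73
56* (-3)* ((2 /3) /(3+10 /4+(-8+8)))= -224 /11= -20.36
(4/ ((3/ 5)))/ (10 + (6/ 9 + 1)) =4/ 7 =0.57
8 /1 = 8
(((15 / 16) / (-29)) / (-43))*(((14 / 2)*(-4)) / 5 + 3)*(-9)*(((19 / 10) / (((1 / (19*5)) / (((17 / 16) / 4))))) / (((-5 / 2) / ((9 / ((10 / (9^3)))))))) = -14132964807 / 63846400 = -221.36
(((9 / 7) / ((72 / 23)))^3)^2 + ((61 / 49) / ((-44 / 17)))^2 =881235781673 / 3731758514176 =0.24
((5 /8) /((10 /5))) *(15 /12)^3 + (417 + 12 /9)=1286995 /3072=418.94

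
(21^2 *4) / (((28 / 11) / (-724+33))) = -478863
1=1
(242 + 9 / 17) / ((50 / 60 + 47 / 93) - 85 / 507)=129602382 / 625787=207.10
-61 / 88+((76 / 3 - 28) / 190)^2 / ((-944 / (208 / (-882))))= -128916980623 / 185978608200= -0.69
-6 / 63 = -2 / 21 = -0.10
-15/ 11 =-1.36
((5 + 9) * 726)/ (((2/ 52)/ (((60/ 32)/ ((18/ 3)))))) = 165165/ 2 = 82582.50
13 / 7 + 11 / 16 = 285 / 112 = 2.54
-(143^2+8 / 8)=-20450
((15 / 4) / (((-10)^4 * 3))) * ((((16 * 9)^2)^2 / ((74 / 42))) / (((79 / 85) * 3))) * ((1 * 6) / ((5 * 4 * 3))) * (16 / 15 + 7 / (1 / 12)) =170026407936 / 1826875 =93069.54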